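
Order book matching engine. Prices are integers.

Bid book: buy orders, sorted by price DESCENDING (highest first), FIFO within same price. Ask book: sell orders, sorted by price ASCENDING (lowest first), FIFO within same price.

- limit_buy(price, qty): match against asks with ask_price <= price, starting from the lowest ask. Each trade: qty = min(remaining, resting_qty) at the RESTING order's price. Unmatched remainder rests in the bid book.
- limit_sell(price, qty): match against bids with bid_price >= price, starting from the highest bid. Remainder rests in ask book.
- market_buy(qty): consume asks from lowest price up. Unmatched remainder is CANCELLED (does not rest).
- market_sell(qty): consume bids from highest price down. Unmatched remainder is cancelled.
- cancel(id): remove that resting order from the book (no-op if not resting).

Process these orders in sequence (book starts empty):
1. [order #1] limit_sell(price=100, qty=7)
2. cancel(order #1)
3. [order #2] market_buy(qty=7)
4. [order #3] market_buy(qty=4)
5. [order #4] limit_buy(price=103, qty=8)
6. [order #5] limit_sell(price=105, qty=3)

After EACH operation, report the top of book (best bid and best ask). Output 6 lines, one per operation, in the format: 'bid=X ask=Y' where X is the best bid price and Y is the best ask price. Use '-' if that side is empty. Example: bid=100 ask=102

After op 1 [order #1] limit_sell(price=100, qty=7): fills=none; bids=[-] asks=[#1:7@100]
After op 2 cancel(order #1): fills=none; bids=[-] asks=[-]
After op 3 [order #2] market_buy(qty=7): fills=none; bids=[-] asks=[-]
After op 4 [order #3] market_buy(qty=4): fills=none; bids=[-] asks=[-]
After op 5 [order #4] limit_buy(price=103, qty=8): fills=none; bids=[#4:8@103] asks=[-]
After op 6 [order #5] limit_sell(price=105, qty=3): fills=none; bids=[#4:8@103] asks=[#5:3@105]

Answer: bid=- ask=100
bid=- ask=-
bid=- ask=-
bid=- ask=-
bid=103 ask=-
bid=103 ask=105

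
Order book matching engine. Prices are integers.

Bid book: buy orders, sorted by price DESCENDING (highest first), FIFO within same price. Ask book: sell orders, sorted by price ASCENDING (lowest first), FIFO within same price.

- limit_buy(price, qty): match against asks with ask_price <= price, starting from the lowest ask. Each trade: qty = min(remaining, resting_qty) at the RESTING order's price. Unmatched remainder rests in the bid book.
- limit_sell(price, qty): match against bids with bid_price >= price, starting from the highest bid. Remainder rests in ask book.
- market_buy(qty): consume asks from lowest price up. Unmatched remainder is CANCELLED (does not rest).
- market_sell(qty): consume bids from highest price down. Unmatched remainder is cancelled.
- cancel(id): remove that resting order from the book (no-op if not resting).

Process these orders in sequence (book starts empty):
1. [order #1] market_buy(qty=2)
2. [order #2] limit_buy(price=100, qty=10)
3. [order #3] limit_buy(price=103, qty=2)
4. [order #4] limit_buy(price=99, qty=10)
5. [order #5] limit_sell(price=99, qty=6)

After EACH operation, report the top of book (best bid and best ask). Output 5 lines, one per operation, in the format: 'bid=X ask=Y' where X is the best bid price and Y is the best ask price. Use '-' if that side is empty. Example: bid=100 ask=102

After op 1 [order #1] market_buy(qty=2): fills=none; bids=[-] asks=[-]
After op 2 [order #2] limit_buy(price=100, qty=10): fills=none; bids=[#2:10@100] asks=[-]
After op 3 [order #3] limit_buy(price=103, qty=2): fills=none; bids=[#3:2@103 #2:10@100] asks=[-]
After op 4 [order #4] limit_buy(price=99, qty=10): fills=none; bids=[#3:2@103 #2:10@100 #4:10@99] asks=[-]
After op 5 [order #5] limit_sell(price=99, qty=6): fills=#3x#5:2@103 #2x#5:4@100; bids=[#2:6@100 #4:10@99] asks=[-]

Answer: bid=- ask=-
bid=100 ask=-
bid=103 ask=-
bid=103 ask=-
bid=100 ask=-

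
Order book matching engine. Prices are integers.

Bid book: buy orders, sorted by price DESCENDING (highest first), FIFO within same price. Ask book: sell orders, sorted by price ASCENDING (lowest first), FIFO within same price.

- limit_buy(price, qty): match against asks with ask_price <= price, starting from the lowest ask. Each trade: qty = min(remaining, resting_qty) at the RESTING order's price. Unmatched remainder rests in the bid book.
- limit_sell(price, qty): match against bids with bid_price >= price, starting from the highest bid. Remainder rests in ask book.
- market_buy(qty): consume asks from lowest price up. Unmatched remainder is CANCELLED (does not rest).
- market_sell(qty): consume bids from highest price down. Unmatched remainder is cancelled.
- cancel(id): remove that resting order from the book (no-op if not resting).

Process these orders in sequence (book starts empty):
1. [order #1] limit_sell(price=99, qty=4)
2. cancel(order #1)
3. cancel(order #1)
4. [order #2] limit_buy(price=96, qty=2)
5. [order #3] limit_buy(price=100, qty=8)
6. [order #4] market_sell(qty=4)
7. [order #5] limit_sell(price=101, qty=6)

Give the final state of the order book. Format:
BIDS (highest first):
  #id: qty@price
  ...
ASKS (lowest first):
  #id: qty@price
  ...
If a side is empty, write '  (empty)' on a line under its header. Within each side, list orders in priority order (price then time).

Answer: BIDS (highest first):
  #3: 4@100
  #2: 2@96
ASKS (lowest first):
  #5: 6@101

Derivation:
After op 1 [order #1] limit_sell(price=99, qty=4): fills=none; bids=[-] asks=[#1:4@99]
After op 2 cancel(order #1): fills=none; bids=[-] asks=[-]
After op 3 cancel(order #1): fills=none; bids=[-] asks=[-]
After op 4 [order #2] limit_buy(price=96, qty=2): fills=none; bids=[#2:2@96] asks=[-]
After op 5 [order #3] limit_buy(price=100, qty=8): fills=none; bids=[#3:8@100 #2:2@96] asks=[-]
After op 6 [order #4] market_sell(qty=4): fills=#3x#4:4@100; bids=[#3:4@100 #2:2@96] asks=[-]
After op 7 [order #5] limit_sell(price=101, qty=6): fills=none; bids=[#3:4@100 #2:2@96] asks=[#5:6@101]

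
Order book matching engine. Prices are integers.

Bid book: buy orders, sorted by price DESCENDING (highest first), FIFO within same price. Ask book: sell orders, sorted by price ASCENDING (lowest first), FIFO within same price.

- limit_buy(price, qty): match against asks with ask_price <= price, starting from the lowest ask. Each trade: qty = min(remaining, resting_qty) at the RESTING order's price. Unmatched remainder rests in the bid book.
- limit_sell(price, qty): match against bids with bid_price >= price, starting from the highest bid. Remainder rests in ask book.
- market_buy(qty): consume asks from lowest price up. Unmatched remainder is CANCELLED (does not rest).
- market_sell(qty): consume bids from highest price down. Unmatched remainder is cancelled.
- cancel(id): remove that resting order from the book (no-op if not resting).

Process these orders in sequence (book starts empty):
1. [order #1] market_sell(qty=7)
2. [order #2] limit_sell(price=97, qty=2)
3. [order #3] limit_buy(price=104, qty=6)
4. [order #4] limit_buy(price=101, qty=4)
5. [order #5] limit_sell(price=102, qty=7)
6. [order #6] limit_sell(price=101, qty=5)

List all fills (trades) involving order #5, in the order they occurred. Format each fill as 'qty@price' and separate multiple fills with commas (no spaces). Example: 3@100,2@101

After op 1 [order #1] market_sell(qty=7): fills=none; bids=[-] asks=[-]
After op 2 [order #2] limit_sell(price=97, qty=2): fills=none; bids=[-] asks=[#2:2@97]
After op 3 [order #3] limit_buy(price=104, qty=6): fills=#3x#2:2@97; bids=[#3:4@104] asks=[-]
After op 4 [order #4] limit_buy(price=101, qty=4): fills=none; bids=[#3:4@104 #4:4@101] asks=[-]
After op 5 [order #5] limit_sell(price=102, qty=7): fills=#3x#5:4@104; bids=[#4:4@101] asks=[#5:3@102]
After op 6 [order #6] limit_sell(price=101, qty=5): fills=#4x#6:4@101; bids=[-] asks=[#6:1@101 #5:3@102]

Answer: 4@104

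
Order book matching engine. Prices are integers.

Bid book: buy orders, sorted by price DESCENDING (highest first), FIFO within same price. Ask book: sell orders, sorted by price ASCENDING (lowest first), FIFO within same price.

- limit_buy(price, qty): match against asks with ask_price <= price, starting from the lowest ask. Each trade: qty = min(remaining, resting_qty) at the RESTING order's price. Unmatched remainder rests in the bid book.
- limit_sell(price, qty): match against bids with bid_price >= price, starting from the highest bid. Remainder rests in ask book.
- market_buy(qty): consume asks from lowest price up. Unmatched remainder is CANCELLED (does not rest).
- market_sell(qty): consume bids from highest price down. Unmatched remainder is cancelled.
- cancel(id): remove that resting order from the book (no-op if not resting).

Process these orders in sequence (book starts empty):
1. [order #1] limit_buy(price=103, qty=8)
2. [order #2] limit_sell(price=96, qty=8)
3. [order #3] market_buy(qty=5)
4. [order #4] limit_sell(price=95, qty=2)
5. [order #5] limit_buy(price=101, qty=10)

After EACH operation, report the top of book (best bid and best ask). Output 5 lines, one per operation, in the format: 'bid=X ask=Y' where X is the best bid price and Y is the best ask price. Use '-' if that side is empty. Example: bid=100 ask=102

After op 1 [order #1] limit_buy(price=103, qty=8): fills=none; bids=[#1:8@103] asks=[-]
After op 2 [order #2] limit_sell(price=96, qty=8): fills=#1x#2:8@103; bids=[-] asks=[-]
After op 3 [order #3] market_buy(qty=5): fills=none; bids=[-] asks=[-]
After op 4 [order #4] limit_sell(price=95, qty=2): fills=none; bids=[-] asks=[#4:2@95]
After op 5 [order #5] limit_buy(price=101, qty=10): fills=#5x#4:2@95; bids=[#5:8@101] asks=[-]

Answer: bid=103 ask=-
bid=- ask=-
bid=- ask=-
bid=- ask=95
bid=101 ask=-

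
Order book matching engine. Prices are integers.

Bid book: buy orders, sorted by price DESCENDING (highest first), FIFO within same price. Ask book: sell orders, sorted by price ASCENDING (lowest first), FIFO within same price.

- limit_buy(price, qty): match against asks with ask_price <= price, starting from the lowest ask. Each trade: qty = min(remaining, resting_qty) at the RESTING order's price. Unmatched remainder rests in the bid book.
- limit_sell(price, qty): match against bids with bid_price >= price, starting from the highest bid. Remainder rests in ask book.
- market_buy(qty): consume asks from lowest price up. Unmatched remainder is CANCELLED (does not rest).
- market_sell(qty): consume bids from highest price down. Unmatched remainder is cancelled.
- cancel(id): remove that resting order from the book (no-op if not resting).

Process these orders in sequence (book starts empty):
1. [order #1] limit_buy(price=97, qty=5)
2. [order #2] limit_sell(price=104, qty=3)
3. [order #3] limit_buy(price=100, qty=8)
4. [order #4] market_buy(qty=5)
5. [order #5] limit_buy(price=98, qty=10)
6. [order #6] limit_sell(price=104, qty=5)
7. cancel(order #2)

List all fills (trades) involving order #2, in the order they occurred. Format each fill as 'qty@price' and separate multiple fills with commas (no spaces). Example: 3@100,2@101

Answer: 3@104

Derivation:
After op 1 [order #1] limit_buy(price=97, qty=5): fills=none; bids=[#1:5@97] asks=[-]
After op 2 [order #2] limit_sell(price=104, qty=3): fills=none; bids=[#1:5@97] asks=[#2:3@104]
After op 3 [order #3] limit_buy(price=100, qty=8): fills=none; bids=[#3:8@100 #1:5@97] asks=[#2:3@104]
After op 4 [order #4] market_buy(qty=5): fills=#4x#2:3@104; bids=[#3:8@100 #1:5@97] asks=[-]
After op 5 [order #5] limit_buy(price=98, qty=10): fills=none; bids=[#3:8@100 #5:10@98 #1:5@97] asks=[-]
After op 6 [order #6] limit_sell(price=104, qty=5): fills=none; bids=[#3:8@100 #5:10@98 #1:5@97] asks=[#6:5@104]
After op 7 cancel(order #2): fills=none; bids=[#3:8@100 #5:10@98 #1:5@97] asks=[#6:5@104]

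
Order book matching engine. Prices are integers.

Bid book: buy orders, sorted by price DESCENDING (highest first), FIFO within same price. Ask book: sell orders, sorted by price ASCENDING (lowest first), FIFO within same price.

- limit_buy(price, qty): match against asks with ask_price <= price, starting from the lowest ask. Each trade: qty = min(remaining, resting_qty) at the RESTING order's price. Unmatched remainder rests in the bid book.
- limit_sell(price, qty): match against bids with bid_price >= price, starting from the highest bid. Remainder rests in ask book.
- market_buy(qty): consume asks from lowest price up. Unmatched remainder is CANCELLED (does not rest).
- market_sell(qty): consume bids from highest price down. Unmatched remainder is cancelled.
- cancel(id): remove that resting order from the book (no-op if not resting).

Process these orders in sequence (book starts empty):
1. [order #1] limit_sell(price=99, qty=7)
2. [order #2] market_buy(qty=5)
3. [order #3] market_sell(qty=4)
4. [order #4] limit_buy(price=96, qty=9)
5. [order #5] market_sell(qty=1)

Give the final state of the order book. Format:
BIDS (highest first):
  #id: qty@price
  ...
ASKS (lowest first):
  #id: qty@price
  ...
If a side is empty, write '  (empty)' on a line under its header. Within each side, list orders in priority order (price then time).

After op 1 [order #1] limit_sell(price=99, qty=7): fills=none; bids=[-] asks=[#1:7@99]
After op 2 [order #2] market_buy(qty=5): fills=#2x#1:5@99; bids=[-] asks=[#1:2@99]
After op 3 [order #3] market_sell(qty=4): fills=none; bids=[-] asks=[#1:2@99]
After op 4 [order #4] limit_buy(price=96, qty=9): fills=none; bids=[#4:9@96] asks=[#1:2@99]
After op 5 [order #5] market_sell(qty=1): fills=#4x#5:1@96; bids=[#4:8@96] asks=[#1:2@99]

Answer: BIDS (highest first):
  #4: 8@96
ASKS (lowest first):
  #1: 2@99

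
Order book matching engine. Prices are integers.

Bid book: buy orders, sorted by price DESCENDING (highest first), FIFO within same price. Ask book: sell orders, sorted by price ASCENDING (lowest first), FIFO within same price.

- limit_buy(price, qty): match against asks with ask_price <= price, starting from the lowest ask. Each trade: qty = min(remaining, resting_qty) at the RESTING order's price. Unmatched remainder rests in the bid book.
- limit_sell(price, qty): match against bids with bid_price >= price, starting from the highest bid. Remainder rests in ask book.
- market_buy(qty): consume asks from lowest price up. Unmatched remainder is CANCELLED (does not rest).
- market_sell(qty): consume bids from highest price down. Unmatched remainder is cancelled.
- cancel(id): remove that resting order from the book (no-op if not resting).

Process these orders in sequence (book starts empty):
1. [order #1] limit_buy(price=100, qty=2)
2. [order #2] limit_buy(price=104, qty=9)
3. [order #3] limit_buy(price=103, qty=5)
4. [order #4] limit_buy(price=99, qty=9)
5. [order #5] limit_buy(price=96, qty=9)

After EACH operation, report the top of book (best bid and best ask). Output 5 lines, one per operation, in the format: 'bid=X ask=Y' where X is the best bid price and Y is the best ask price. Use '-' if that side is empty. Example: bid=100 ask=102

After op 1 [order #1] limit_buy(price=100, qty=2): fills=none; bids=[#1:2@100] asks=[-]
After op 2 [order #2] limit_buy(price=104, qty=9): fills=none; bids=[#2:9@104 #1:2@100] asks=[-]
After op 3 [order #3] limit_buy(price=103, qty=5): fills=none; bids=[#2:9@104 #3:5@103 #1:2@100] asks=[-]
After op 4 [order #4] limit_buy(price=99, qty=9): fills=none; bids=[#2:9@104 #3:5@103 #1:2@100 #4:9@99] asks=[-]
After op 5 [order #5] limit_buy(price=96, qty=9): fills=none; bids=[#2:9@104 #3:5@103 #1:2@100 #4:9@99 #5:9@96] asks=[-]

Answer: bid=100 ask=-
bid=104 ask=-
bid=104 ask=-
bid=104 ask=-
bid=104 ask=-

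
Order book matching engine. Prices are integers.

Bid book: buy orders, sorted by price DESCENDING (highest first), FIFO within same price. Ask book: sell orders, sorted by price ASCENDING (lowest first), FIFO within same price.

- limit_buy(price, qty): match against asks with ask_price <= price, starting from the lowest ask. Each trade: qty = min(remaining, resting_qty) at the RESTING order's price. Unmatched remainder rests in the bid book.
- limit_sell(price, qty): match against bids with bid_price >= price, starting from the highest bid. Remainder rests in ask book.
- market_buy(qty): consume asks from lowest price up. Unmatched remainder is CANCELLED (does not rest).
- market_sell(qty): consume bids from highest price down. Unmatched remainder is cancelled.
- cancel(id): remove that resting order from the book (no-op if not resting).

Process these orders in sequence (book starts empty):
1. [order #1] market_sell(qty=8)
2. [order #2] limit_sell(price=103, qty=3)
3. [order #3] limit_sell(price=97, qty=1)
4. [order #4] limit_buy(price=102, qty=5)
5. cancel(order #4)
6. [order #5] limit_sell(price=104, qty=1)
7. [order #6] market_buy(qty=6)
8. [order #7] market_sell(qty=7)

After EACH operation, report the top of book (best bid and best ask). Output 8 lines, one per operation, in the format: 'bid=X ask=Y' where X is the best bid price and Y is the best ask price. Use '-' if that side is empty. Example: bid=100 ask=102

Answer: bid=- ask=-
bid=- ask=103
bid=- ask=97
bid=102 ask=103
bid=- ask=103
bid=- ask=103
bid=- ask=-
bid=- ask=-

Derivation:
After op 1 [order #1] market_sell(qty=8): fills=none; bids=[-] asks=[-]
After op 2 [order #2] limit_sell(price=103, qty=3): fills=none; bids=[-] asks=[#2:3@103]
After op 3 [order #3] limit_sell(price=97, qty=1): fills=none; bids=[-] asks=[#3:1@97 #2:3@103]
After op 4 [order #4] limit_buy(price=102, qty=5): fills=#4x#3:1@97; bids=[#4:4@102] asks=[#2:3@103]
After op 5 cancel(order #4): fills=none; bids=[-] asks=[#2:3@103]
After op 6 [order #5] limit_sell(price=104, qty=1): fills=none; bids=[-] asks=[#2:3@103 #5:1@104]
After op 7 [order #6] market_buy(qty=6): fills=#6x#2:3@103 #6x#5:1@104; bids=[-] asks=[-]
After op 8 [order #7] market_sell(qty=7): fills=none; bids=[-] asks=[-]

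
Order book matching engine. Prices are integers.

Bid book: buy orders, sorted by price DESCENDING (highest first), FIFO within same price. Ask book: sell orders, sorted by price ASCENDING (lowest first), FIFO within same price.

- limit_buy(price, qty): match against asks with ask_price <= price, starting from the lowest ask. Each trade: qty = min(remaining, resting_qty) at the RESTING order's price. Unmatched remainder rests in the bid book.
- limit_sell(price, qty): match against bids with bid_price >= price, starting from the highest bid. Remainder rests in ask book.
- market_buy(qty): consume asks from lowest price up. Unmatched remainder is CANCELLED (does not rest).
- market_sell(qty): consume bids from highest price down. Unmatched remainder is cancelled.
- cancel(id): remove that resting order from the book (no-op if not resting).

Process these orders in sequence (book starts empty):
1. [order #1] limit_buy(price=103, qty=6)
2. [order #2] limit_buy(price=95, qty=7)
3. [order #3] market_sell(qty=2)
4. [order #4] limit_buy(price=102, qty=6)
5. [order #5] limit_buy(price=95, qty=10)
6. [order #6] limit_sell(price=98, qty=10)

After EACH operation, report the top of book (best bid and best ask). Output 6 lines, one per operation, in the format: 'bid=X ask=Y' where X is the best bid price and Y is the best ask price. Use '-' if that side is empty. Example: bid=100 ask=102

After op 1 [order #1] limit_buy(price=103, qty=6): fills=none; bids=[#1:6@103] asks=[-]
After op 2 [order #2] limit_buy(price=95, qty=7): fills=none; bids=[#1:6@103 #2:7@95] asks=[-]
After op 3 [order #3] market_sell(qty=2): fills=#1x#3:2@103; bids=[#1:4@103 #2:7@95] asks=[-]
After op 4 [order #4] limit_buy(price=102, qty=6): fills=none; bids=[#1:4@103 #4:6@102 #2:7@95] asks=[-]
After op 5 [order #5] limit_buy(price=95, qty=10): fills=none; bids=[#1:4@103 #4:6@102 #2:7@95 #5:10@95] asks=[-]
After op 6 [order #6] limit_sell(price=98, qty=10): fills=#1x#6:4@103 #4x#6:6@102; bids=[#2:7@95 #5:10@95] asks=[-]

Answer: bid=103 ask=-
bid=103 ask=-
bid=103 ask=-
bid=103 ask=-
bid=103 ask=-
bid=95 ask=-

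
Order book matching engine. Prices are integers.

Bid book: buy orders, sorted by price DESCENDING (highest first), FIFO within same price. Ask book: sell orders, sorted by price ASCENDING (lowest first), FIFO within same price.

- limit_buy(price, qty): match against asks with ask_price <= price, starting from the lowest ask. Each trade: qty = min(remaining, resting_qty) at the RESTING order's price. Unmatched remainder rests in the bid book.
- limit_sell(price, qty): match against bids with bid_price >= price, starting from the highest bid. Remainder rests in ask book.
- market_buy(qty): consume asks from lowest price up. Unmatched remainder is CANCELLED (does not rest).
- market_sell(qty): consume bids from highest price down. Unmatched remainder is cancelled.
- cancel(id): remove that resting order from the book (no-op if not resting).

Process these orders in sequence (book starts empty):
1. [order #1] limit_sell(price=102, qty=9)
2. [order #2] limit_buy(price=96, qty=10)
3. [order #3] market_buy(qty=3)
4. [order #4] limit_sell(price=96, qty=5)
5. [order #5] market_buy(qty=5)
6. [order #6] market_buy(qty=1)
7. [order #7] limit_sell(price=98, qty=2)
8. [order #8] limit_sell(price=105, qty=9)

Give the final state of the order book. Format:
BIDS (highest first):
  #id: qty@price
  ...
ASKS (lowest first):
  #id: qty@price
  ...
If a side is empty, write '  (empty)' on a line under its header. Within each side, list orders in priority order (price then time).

After op 1 [order #1] limit_sell(price=102, qty=9): fills=none; bids=[-] asks=[#1:9@102]
After op 2 [order #2] limit_buy(price=96, qty=10): fills=none; bids=[#2:10@96] asks=[#1:9@102]
After op 3 [order #3] market_buy(qty=3): fills=#3x#1:3@102; bids=[#2:10@96] asks=[#1:6@102]
After op 4 [order #4] limit_sell(price=96, qty=5): fills=#2x#4:5@96; bids=[#2:5@96] asks=[#1:6@102]
After op 5 [order #5] market_buy(qty=5): fills=#5x#1:5@102; bids=[#2:5@96] asks=[#1:1@102]
After op 6 [order #6] market_buy(qty=1): fills=#6x#1:1@102; bids=[#2:5@96] asks=[-]
After op 7 [order #7] limit_sell(price=98, qty=2): fills=none; bids=[#2:5@96] asks=[#7:2@98]
After op 8 [order #8] limit_sell(price=105, qty=9): fills=none; bids=[#2:5@96] asks=[#7:2@98 #8:9@105]

Answer: BIDS (highest first):
  #2: 5@96
ASKS (lowest first):
  #7: 2@98
  #8: 9@105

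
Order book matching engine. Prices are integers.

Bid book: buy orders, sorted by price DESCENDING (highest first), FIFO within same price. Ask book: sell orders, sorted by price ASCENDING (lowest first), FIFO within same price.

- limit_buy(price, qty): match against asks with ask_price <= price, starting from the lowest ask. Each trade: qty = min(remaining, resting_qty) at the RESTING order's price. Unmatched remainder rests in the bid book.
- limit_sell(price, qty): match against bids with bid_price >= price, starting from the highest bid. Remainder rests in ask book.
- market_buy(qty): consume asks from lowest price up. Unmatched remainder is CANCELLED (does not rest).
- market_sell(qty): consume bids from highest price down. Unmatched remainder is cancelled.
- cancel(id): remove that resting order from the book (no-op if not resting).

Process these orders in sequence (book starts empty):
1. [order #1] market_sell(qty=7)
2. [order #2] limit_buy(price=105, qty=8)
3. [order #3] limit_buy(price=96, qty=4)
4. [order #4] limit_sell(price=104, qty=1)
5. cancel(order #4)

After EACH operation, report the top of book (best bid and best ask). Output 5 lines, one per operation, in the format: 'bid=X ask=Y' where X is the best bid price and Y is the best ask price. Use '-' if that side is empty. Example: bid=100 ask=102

After op 1 [order #1] market_sell(qty=7): fills=none; bids=[-] asks=[-]
After op 2 [order #2] limit_buy(price=105, qty=8): fills=none; bids=[#2:8@105] asks=[-]
After op 3 [order #3] limit_buy(price=96, qty=4): fills=none; bids=[#2:8@105 #3:4@96] asks=[-]
After op 4 [order #4] limit_sell(price=104, qty=1): fills=#2x#4:1@105; bids=[#2:7@105 #3:4@96] asks=[-]
After op 5 cancel(order #4): fills=none; bids=[#2:7@105 #3:4@96] asks=[-]

Answer: bid=- ask=-
bid=105 ask=-
bid=105 ask=-
bid=105 ask=-
bid=105 ask=-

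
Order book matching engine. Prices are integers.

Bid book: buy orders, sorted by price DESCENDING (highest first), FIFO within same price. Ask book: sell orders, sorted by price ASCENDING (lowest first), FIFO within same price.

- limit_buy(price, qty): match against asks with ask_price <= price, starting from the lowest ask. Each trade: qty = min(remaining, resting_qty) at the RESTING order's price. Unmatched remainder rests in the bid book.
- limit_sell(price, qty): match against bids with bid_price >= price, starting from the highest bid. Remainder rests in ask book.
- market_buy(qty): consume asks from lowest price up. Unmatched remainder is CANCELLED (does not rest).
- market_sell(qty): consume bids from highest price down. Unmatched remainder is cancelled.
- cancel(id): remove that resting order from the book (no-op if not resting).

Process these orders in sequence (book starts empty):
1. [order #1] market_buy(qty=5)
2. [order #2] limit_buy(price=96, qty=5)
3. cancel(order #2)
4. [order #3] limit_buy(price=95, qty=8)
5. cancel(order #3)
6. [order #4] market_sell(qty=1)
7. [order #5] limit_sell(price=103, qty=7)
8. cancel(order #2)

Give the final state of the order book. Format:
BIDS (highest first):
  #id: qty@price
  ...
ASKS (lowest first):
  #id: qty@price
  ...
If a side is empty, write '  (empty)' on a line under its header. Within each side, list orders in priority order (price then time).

After op 1 [order #1] market_buy(qty=5): fills=none; bids=[-] asks=[-]
After op 2 [order #2] limit_buy(price=96, qty=5): fills=none; bids=[#2:5@96] asks=[-]
After op 3 cancel(order #2): fills=none; bids=[-] asks=[-]
After op 4 [order #3] limit_buy(price=95, qty=8): fills=none; bids=[#3:8@95] asks=[-]
After op 5 cancel(order #3): fills=none; bids=[-] asks=[-]
After op 6 [order #4] market_sell(qty=1): fills=none; bids=[-] asks=[-]
After op 7 [order #5] limit_sell(price=103, qty=7): fills=none; bids=[-] asks=[#5:7@103]
After op 8 cancel(order #2): fills=none; bids=[-] asks=[#5:7@103]

Answer: BIDS (highest first):
  (empty)
ASKS (lowest first):
  #5: 7@103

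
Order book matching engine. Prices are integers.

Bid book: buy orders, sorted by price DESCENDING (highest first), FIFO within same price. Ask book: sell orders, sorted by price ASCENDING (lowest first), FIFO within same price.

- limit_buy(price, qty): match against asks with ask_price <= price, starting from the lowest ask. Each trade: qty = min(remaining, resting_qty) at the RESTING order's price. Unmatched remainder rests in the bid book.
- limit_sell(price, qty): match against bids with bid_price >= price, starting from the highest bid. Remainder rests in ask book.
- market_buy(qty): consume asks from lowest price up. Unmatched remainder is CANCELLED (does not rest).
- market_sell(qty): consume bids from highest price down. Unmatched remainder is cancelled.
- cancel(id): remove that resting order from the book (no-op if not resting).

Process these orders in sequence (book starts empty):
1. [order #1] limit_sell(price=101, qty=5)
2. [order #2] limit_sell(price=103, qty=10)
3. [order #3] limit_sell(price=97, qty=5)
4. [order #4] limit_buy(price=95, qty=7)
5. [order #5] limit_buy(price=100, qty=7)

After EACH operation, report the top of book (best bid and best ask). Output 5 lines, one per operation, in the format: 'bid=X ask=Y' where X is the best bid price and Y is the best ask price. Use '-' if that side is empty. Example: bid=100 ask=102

Answer: bid=- ask=101
bid=- ask=101
bid=- ask=97
bid=95 ask=97
bid=100 ask=101

Derivation:
After op 1 [order #1] limit_sell(price=101, qty=5): fills=none; bids=[-] asks=[#1:5@101]
After op 2 [order #2] limit_sell(price=103, qty=10): fills=none; bids=[-] asks=[#1:5@101 #2:10@103]
After op 3 [order #3] limit_sell(price=97, qty=5): fills=none; bids=[-] asks=[#3:5@97 #1:5@101 #2:10@103]
After op 4 [order #4] limit_buy(price=95, qty=7): fills=none; bids=[#4:7@95] asks=[#3:5@97 #1:5@101 #2:10@103]
After op 5 [order #5] limit_buy(price=100, qty=7): fills=#5x#3:5@97; bids=[#5:2@100 #4:7@95] asks=[#1:5@101 #2:10@103]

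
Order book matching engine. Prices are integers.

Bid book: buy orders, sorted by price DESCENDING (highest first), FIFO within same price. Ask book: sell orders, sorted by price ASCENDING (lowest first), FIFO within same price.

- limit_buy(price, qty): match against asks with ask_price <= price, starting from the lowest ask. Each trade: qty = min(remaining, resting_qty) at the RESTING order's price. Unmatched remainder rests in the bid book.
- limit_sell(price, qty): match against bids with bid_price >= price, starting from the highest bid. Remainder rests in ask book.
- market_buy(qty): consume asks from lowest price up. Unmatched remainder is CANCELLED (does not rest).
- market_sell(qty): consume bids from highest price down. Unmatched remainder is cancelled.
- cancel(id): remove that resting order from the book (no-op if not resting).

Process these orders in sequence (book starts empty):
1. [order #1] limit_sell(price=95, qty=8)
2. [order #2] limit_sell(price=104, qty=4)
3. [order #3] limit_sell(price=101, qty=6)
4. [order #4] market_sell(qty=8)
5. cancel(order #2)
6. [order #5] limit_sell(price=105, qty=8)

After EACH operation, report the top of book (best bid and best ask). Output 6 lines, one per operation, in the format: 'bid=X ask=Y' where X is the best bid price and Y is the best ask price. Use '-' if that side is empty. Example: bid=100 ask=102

After op 1 [order #1] limit_sell(price=95, qty=8): fills=none; bids=[-] asks=[#1:8@95]
After op 2 [order #2] limit_sell(price=104, qty=4): fills=none; bids=[-] asks=[#1:8@95 #2:4@104]
After op 3 [order #3] limit_sell(price=101, qty=6): fills=none; bids=[-] asks=[#1:8@95 #3:6@101 #2:4@104]
After op 4 [order #4] market_sell(qty=8): fills=none; bids=[-] asks=[#1:8@95 #3:6@101 #2:4@104]
After op 5 cancel(order #2): fills=none; bids=[-] asks=[#1:8@95 #3:6@101]
After op 6 [order #5] limit_sell(price=105, qty=8): fills=none; bids=[-] asks=[#1:8@95 #3:6@101 #5:8@105]

Answer: bid=- ask=95
bid=- ask=95
bid=- ask=95
bid=- ask=95
bid=- ask=95
bid=- ask=95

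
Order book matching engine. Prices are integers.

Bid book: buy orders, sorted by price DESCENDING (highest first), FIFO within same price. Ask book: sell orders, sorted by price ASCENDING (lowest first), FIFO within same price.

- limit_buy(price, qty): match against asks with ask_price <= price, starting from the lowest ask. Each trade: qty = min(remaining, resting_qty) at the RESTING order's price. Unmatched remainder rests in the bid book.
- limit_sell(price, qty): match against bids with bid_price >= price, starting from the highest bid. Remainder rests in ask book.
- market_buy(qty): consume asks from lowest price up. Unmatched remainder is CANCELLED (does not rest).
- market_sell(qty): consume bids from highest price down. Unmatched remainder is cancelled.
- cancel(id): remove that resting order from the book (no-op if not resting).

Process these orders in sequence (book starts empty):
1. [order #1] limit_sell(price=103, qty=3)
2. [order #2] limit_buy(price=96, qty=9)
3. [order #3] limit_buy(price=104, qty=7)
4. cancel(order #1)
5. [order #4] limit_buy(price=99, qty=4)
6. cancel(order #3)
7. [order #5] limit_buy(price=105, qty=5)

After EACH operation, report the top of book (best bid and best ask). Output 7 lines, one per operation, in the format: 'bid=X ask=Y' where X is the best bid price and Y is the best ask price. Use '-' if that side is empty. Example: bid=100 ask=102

Answer: bid=- ask=103
bid=96 ask=103
bid=104 ask=-
bid=104 ask=-
bid=104 ask=-
bid=99 ask=-
bid=105 ask=-

Derivation:
After op 1 [order #1] limit_sell(price=103, qty=3): fills=none; bids=[-] asks=[#1:3@103]
After op 2 [order #2] limit_buy(price=96, qty=9): fills=none; bids=[#2:9@96] asks=[#1:3@103]
After op 3 [order #3] limit_buy(price=104, qty=7): fills=#3x#1:3@103; bids=[#3:4@104 #2:9@96] asks=[-]
After op 4 cancel(order #1): fills=none; bids=[#3:4@104 #2:9@96] asks=[-]
After op 5 [order #4] limit_buy(price=99, qty=4): fills=none; bids=[#3:4@104 #4:4@99 #2:9@96] asks=[-]
After op 6 cancel(order #3): fills=none; bids=[#4:4@99 #2:9@96] asks=[-]
After op 7 [order #5] limit_buy(price=105, qty=5): fills=none; bids=[#5:5@105 #4:4@99 #2:9@96] asks=[-]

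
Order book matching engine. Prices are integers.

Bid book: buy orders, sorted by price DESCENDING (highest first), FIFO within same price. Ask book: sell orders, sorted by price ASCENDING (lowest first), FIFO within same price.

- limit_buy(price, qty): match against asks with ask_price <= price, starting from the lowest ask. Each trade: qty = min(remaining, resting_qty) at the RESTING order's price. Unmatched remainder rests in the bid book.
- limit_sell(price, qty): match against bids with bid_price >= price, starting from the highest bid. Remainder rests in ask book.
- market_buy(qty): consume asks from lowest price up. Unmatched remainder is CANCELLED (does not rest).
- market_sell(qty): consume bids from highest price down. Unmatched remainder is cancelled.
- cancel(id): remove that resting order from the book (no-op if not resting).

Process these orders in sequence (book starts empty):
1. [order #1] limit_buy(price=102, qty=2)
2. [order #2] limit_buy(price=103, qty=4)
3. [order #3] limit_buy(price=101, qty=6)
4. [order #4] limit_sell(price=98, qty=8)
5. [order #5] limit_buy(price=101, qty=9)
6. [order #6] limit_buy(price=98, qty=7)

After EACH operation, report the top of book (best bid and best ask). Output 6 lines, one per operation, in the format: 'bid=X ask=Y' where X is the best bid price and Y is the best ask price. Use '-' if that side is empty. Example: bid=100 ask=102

After op 1 [order #1] limit_buy(price=102, qty=2): fills=none; bids=[#1:2@102] asks=[-]
After op 2 [order #2] limit_buy(price=103, qty=4): fills=none; bids=[#2:4@103 #1:2@102] asks=[-]
After op 3 [order #3] limit_buy(price=101, qty=6): fills=none; bids=[#2:4@103 #1:2@102 #3:6@101] asks=[-]
After op 4 [order #4] limit_sell(price=98, qty=8): fills=#2x#4:4@103 #1x#4:2@102 #3x#4:2@101; bids=[#3:4@101] asks=[-]
After op 5 [order #5] limit_buy(price=101, qty=9): fills=none; bids=[#3:4@101 #5:9@101] asks=[-]
After op 6 [order #6] limit_buy(price=98, qty=7): fills=none; bids=[#3:4@101 #5:9@101 #6:7@98] asks=[-]

Answer: bid=102 ask=-
bid=103 ask=-
bid=103 ask=-
bid=101 ask=-
bid=101 ask=-
bid=101 ask=-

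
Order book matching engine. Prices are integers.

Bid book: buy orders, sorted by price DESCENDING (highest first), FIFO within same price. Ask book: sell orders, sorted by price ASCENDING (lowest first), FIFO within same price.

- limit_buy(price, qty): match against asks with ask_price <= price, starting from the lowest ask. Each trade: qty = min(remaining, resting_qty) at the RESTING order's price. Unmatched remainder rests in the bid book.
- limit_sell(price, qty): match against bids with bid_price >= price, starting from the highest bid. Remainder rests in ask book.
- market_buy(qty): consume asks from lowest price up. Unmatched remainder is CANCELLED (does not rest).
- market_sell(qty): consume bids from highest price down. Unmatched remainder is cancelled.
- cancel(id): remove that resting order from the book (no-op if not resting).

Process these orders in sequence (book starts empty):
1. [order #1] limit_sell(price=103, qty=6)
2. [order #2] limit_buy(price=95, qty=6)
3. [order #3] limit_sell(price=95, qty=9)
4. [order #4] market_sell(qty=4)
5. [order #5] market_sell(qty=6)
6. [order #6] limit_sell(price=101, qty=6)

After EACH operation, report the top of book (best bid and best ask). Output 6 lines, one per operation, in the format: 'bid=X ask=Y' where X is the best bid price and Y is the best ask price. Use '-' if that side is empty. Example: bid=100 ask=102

After op 1 [order #1] limit_sell(price=103, qty=6): fills=none; bids=[-] asks=[#1:6@103]
After op 2 [order #2] limit_buy(price=95, qty=6): fills=none; bids=[#2:6@95] asks=[#1:6@103]
After op 3 [order #3] limit_sell(price=95, qty=9): fills=#2x#3:6@95; bids=[-] asks=[#3:3@95 #1:6@103]
After op 4 [order #4] market_sell(qty=4): fills=none; bids=[-] asks=[#3:3@95 #1:6@103]
After op 5 [order #5] market_sell(qty=6): fills=none; bids=[-] asks=[#3:3@95 #1:6@103]
After op 6 [order #6] limit_sell(price=101, qty=6): fills=none; bids=[-] asks=[#3:3@95 #6:6@101 #1:6@103]

Answer: bid=- ask=103
bid=95 ask=103
bid=- ask=95
bid=- ask=95
bid=- ask=95
bid=- ask=95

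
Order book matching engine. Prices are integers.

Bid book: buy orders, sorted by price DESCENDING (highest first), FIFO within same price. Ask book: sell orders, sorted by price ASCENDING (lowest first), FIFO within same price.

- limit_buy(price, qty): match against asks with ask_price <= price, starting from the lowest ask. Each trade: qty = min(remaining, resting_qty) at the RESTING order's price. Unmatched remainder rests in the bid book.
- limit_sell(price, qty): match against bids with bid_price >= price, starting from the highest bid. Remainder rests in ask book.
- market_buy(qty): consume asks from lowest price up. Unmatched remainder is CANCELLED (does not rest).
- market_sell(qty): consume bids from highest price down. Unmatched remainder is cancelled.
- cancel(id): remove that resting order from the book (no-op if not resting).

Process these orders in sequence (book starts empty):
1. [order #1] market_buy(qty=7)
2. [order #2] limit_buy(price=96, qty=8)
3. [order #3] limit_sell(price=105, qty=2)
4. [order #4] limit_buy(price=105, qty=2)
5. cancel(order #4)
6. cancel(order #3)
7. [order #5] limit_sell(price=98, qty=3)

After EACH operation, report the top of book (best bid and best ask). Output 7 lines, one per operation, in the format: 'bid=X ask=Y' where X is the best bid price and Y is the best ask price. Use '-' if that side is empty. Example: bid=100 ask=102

Answer: bid=- ask=-
bid=96 ask=-
bid=96 ask=105
bid=96 ask=-
bid=96 ask=-
bid=96 ask=-
bid=96 ask=98

Derivation:
After op 1 [order #1] market_buy(qty=7): fills=none; bids=[-] asks=[-]
After op 2 [order #2] limit_buy(price=96, qty=8): fills=none; bids=[#2:8@96] asks=[-]
After op 3 [order #3] limit_sell(price=105, qty=2): fills=none; bids=[#2:8@96] asks=[#3:2@105]
After op 4 [order #4] limit_buy(price=105, qty=2): fills=#4x#3:2@105; bids=[#2:8@96] asks=[-]
After op 5 cancel(order #4): fills=none; bids=[#2:8@96] asks=[-]
After op 6 cancel(order #3): fills=none; bids=[#2:8@96] asks=[-]
After op 7 [order #5] limit_sell(price=98, qty=3): fills=none; bids=[#2:8@96] asks=[#5:3@98]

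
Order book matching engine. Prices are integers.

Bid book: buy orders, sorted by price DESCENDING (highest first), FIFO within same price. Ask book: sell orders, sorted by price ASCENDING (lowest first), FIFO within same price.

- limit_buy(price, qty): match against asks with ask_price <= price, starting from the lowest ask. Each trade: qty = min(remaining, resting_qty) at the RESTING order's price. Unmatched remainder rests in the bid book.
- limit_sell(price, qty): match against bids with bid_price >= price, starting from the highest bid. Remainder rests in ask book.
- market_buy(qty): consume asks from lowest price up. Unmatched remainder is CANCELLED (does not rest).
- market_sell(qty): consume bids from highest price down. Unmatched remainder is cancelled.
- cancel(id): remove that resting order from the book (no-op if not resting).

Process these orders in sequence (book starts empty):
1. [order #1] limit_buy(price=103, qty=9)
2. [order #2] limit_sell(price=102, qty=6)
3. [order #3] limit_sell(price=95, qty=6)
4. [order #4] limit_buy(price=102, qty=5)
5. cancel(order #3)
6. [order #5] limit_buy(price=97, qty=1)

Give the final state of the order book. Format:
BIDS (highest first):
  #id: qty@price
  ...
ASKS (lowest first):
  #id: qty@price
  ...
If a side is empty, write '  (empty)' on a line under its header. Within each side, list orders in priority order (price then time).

Answer: BIDS (highest first):
  #4: 2@102
  #5: 1@97
ASKS (lowest first):
  (empty)

Derivation:
After op 1 [order #1] limit_buy(price=103, qty=9): fills=none; bids=[#1:9@103] asks=[-]
After op 2 [order #2] limit_sell(price=102, qty=6): fills=#1x#2:6@103; bids=[#1:3@103] asks=[-]
After op 3 [order #3] limit_sell(price=95, qty=6): fills=#1x#3:3@103; bids=[-] asks=[#3:3@95]
After op 4 [order #4] limit_buy(price=102, qty=5): fills=#4x#3:3@95; bids=[#4:2@102] asks=[-]
After op 5 cancel(order #3): fills=none; bids=[#4:2@102] asks=[-]
After op 6 [order #5] limit_buy(price=97, qty=1): fills=none; bids=[#4:2@102 #5:1@97] asks=[-]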